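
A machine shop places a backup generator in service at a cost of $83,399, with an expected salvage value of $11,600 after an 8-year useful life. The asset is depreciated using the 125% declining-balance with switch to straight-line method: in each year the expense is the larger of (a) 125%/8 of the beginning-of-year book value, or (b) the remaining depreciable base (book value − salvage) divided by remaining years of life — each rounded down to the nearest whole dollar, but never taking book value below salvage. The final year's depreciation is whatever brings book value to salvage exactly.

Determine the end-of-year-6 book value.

$26,935

Depreciable base = $83,399 − $11,600 = $71,799.
Year 1: DB = ⌊$83,399 × 125%/8⌋ = $13,031; SL = ⌊$71,799/8⌋ = $8,974 → take DB $13,031. Book value $70,368.
Year 2: DB = ⌊$70,368 × 125%/8⌋ = $10,995; SL = ⌊$58,768/7⌋ = $8,395 → take DB $10,995. Book value $59,373.
Year 3: DB = ⌊$59,373 × 125%/8⌋ = $9,277; SL = ⌊$47,773/6⌋ = $7,962 → take DB $9,277. Book value $50,096.
Year 4: DB = ⌊$50,096 × 125%/8⌋ = $7,827; SL = ⌊$38,496/5⌋ = $7,699 → take DB $7,827. Book value $42,269.
Year 5: DB = ⌊$42,269 × 125%/8⌋ = $6,604; SL = ⌊$30,669/4⌋ = $7,667 → take SL $7,667. Book value $34,602.
Year 6: DB = ⌊$34,602 × 125%/8⌋ = $5,406; SL = ⌊$23,002/3⌋ = $7,667 → take SL $7,667. Book value $26,935.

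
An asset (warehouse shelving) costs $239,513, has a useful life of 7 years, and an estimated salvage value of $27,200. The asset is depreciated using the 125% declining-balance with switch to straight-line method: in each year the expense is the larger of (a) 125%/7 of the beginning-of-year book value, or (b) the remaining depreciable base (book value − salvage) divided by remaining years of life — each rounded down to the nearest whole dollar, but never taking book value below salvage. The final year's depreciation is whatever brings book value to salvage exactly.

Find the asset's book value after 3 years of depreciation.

$132,752

Depreciable base = $239,513 − $27,200 = $212,313.
Year 1: DB = ⌊$239,513 × 125%/7⌋ = $42,770; SL = ⌊$212,313/7⌋ = $30,330 → take DB $42,770. Book value $196,743.
Year 2: DB = ⌊$196,743 × 125%/7⌋ = $35,132; SL = ⌊$169,543/6⌋ = $28,257 → take DB $35,132. Book value $161,611.
Year 3: DB = ⌊$161,611 × 125%/7⌋ = $28,859; SL = ⌊$134,411/5⌋ = $26,882 → take DB $28,859. Book value $132,752.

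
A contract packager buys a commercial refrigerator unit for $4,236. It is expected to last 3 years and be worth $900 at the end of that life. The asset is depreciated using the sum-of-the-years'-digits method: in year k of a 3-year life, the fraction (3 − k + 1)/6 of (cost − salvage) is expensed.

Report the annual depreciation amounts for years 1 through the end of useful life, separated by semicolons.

$1,668; $1,112; $556

Depreciable base = $4,236 − $900 = $3,336.
Sum of the years' digits = 3+2+1 = 6.
Year 1: $3,336 × 3/6 = $1,668. Book value $2,568.
Year 2: $3,336 × 2/6 = $1,112. Book value $1,456.
Year 3: $3,336 × 1/6 = $556. Book value $900.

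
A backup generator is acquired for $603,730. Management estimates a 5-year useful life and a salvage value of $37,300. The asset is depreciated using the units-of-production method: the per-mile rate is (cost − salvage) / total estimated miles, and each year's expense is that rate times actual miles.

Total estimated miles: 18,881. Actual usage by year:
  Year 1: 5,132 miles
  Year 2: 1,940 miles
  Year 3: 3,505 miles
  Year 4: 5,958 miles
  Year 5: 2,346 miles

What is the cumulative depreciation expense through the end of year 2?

$212,160

Depreciable base = $603,730 − $37,300 = $566,430.
Rate = $566,430 / 18,881 miles = $30 per mile.
Year 1: 5,132 × $30 = $153,960. Book value $449,770.
Year 2: 1,940 × $30 = $58,200. Book value $391,570.
Accumulated through year 2 = $603,730 − $391,570 = $212,160.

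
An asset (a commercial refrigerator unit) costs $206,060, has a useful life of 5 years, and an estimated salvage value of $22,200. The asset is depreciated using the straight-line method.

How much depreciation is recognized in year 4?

Depreciable base = $206,060 − $22,200 = $183,860.
Annual expense = $183,860 / 5 = $36,772.

$36,772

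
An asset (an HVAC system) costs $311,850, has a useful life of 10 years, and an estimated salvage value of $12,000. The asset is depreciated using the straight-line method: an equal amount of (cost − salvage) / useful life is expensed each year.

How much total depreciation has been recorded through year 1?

Depreciable base = $311,850 − $12,000 = $299,850.
Annual expense = $299,850 / 10 = $29,985.
End of year 1: book value $281,865.
Accumulated through year 1 = $311,850 − $281,865 = $29,985.

$29,985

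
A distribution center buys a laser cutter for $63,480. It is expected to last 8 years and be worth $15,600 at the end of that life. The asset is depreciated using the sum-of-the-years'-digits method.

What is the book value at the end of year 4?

$28,900

Depreciable base = $63,480 − $15,600 = $47,880.
Sum of the years' digits = 8+7+6+5+4+3+2+1 = 36.
Year 1: $47,880 × 8/36 = $10,640. Book value $52,840.
Year 2: $47,880 × 7/36 = $9,310. Book value $43,530.
Year 3: $47,880 × 6/36 = $7,980. Book value $35,550.
Year 4: $47,880 × 5/36 = $6,650. Book value $28,900.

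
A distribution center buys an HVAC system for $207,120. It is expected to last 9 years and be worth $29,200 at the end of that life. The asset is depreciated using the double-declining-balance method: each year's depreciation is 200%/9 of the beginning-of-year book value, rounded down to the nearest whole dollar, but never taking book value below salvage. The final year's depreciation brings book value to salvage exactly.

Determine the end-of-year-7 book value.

$35,665

Depreciable base = $207,120 − $29,200 = $177,920.
Year 1: ⌊$207,120 × 200%/9⌋ = $46,026. Book value $161,094.
Year 2: ⌊$161,094 × 200%/9⌋ = $35,798. Book value $125,296.
Year 3: ⌊$125,296 × 200%/9⌋ = $27,843. Book value $97,453.
Year 4: ⌊$97,453 × 200%/9⌋ = $21,656. Book value $75,797.
Year 5: ⌊$75,797 × 200%/9⌋ = $16,843. Book value $58,954.
Year 6: ⌊$58,954 × 200%/9⌋ = $13,100. Book value $45,854.
Year 7: ⌊$45,854 × 200%/9⌋ = $10,189. Book value $35,665.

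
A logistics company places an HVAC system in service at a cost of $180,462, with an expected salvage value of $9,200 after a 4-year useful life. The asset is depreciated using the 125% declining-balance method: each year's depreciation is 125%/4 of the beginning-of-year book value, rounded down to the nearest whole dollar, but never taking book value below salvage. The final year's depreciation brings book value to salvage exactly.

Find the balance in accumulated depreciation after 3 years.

Depreciable base = $180,462 − $9,200 = $171,262.
Year 1: ⌊$180,462 × 125%/4⌋ = $56,394. Book value $124,068.
Year 2: ⌊$124,068 × 125%/4⌋ = $38,771. Book value $85,297.
Year 3: ⌊$85,297 × 125%/4⌋ = $26,655. Book value $58,642.
Accumulated through year 3 = $180,462 − $58,642 = $121,820.

$121,820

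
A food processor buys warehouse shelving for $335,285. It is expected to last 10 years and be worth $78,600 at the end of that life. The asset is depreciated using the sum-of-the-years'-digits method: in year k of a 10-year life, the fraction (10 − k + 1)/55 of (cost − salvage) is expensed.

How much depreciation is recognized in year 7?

$18,668

Depreciable base = $335,285 − $78,600 = $256,685.
Sum of the years' digits = 10+9+8+7+6+5+4+3+2+1 = 55.
Year 1: $256,685 × 10/55 = $46,670. Book value $288,615.
Year 2: $256,685 × 9/55 = $42,003. Book value $246,612.
Year 3: $256,685 × 8/55 = $37,336. Book value $209,276.
Year 4: $256,685 × 7/55 = $32,669. Book value $176,607.
Year 5: $256,685 × 6/55 = $28,002. Book value $148,605.
Year 6: $256,685 × 5/55 = $23,335. Book value $125,270.
Year 7: $256,685 × 4/55 = $18,668. Book value $106,602.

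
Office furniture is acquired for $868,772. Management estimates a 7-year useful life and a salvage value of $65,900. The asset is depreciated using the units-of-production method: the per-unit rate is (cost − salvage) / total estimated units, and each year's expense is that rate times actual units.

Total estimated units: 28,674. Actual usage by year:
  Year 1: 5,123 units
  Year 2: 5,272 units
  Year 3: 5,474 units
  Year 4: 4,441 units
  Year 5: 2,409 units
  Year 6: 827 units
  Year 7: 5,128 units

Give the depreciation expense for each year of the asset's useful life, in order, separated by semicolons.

$143,444; $147,616; $153,272; $124,348; $67,452; $23,156; $143,584

Depreciable base = $868,772 − $65,900 = $802,872.
Rate = $802,872 / 28,674 units = $28 per unit.
Year 1: 5,123 × $28 = $143,444. Book value $725,328.
Year 2: 5,272 × $28 = $147,616. Book value $577,712.
Year 3: 5,474 × $28 = $153,272. Book value $424,440.
Year 4: 4,441 × $28 = $124,348. Book value $300,092.
Year 5: 2,409 × $28 = $67,452. Book value $232,640.
Year 6: 827 × $28 = $23,156. Book value $209,484.
Year 7: 5,128 × $28 = $143,584. Book value $65,900.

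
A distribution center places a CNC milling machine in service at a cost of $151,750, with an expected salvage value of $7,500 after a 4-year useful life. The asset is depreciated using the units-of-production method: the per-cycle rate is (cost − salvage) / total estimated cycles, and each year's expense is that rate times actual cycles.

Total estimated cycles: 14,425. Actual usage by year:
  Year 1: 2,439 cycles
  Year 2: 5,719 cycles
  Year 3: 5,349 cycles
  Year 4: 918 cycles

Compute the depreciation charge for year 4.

Depreciable base = $151,750 − $7,500 = $144,250.
Rate = $144,250 / 14,425 cycles = $10 per cycle.
Year 1: 2,439 × $10 = $24,390. Book value $127,360.
Year 2: 5,719 × $10 = $57,190. Book value $70,170.
Year 3: 5,349 × $10 = $53,490. Book value $16,680.
Year 4: 918 × $10 = $9,180. Book value $7,500.

$9,180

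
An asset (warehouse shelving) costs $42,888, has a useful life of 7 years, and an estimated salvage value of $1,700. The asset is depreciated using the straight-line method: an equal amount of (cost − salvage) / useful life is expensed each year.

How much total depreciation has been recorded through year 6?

$35,304

Depreciable base = $42,888 − $1,700 = $41,188.
Annual expense = $41,188 / 7 = $5,884.
End of year 1: book value $37,004.
End of year 2: book value $31,120.
End of year 3: book value $25,236.
End of year 4: book value $19,352.
End of year 5: book value $13,468.
End of year 6: book value $7,584.
Accumulated through year 6 = $42,888 − $7,584 = $35,304.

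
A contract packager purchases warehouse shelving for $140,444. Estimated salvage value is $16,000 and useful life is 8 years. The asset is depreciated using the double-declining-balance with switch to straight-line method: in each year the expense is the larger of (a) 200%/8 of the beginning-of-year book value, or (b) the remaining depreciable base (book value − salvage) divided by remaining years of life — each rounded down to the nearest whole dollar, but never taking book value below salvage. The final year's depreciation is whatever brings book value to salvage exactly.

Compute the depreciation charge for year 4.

Depreciable base = $140,444 − $16,000 = $124,444.
Year 1: DB = ⌊$140,444 × 200%/8⌋ = $35,111; SL = ⌊$124,444/8⌋ = $15,555 → take DB $35,111. Book value $105,333.
Year 2: DB = ⌊$105,333 × 200%/8⌋ = $26,333; SL = ⌊$89,333/7⌋ = $12,761 → take DB $26,333. Book value $79,000.
Year 3: DB = ⌊$79,000 × 200%/8⌋ = $19,750; SL = ⌊$63,000/6⌋ = $10,500 → take DB $19,750. Book value $59,250.
Year 4: DB = ⌊$59,250 × 200%/8⌋ = $14,812; SL = ⌊$43,250/5⌋ = $8,650 → take DB $14,812. Book value $44,438.

$14,812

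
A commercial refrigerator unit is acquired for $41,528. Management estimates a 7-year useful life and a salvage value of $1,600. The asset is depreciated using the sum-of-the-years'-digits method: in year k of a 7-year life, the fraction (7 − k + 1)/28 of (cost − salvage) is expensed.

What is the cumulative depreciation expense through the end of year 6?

$38,502

Depreciable base = $41,528 − $1,600 = $39,928.
Sum of the years' digits = 7+6+5+4+3+2+1 = 28.
Year 1: $39,928 × 7/28 = $9,982. Book value $31,546.
Year 2: $39,928 × 6/28 = $8,556. Book value $22,990.
Year 3: $39,928 × 5/28 = $7,130. Book value $15,860.
Year 4: $39,928 × 4/28 = $5,704. Book value $10,156.
Year 5: $39,928 × 3/28 = $4,278. Book value $5,878.
Year 6: $39,928 × 2/28 = $2,852. Book value $3,026.
Accumulated through year 6 = $41,528 − $3,026 = $38,502.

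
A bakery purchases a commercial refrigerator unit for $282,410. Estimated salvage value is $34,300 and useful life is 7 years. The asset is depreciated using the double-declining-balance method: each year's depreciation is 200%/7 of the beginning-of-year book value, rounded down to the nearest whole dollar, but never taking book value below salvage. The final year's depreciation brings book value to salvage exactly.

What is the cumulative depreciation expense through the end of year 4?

Depreciable base = $282,410 − $34,300 = $248,110.
Year 1: ⌊$282,410 × 200%/7⌋ = $80,688. Book value $201,722.
Year 2: ⌊$201,722 × 200%/7⌋ = $57,634. Book value $144,088.
Year 3: ⌊$144,088 × 200%/7⌋ = $41,168. Book value $102,920.
Year 4: ⌊$102,920 × 200%/7⌋ = $29,405. Book value $73,515.
Accumulated through year 4 = $282,410 − $73,515 = $208,895.

$208,895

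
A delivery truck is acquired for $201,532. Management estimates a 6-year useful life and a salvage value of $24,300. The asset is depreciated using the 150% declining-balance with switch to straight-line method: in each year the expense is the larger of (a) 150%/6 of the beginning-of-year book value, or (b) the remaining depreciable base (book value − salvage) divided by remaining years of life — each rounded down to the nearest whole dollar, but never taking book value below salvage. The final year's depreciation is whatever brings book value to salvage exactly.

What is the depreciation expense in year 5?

$19,733

Depreciable base = $201,532 − $24,300 = $177,232.
Year 1: DB = ⌊$201,532 × 150%/6⌋ = $50,383; SL = ⌊$177,232/6⌋ = $29,538 → take DB $50,383. Book value $151,149.
Year 2: DB = ⌊$151,149 × 150%/6⌋ = $37,787; SL = ⌊$126,849/5⌋ = $25,369 → take DB $37,787. Book value $113,362.
Year 3: DB = ⌊$113,362 × 150%/6⌋ = $28,340; SL = ⌊$89,062/4⌋ = $22,265 → take DB $28,340. Book value $85,022.
Year 4: DB = ⌊$85,022 × 150%/6⌋ = $21,255; SL = ⌊$60,722/3⌋ = $20,240 → take DB $21,255. Book value $63,767.
Year 5: DB = ⌊$63,767 × 150%/6⌋ = $15,941; SL = ⌊$39,467/2⌋ = $19,733 → take SL $19,733. Book value $44,034.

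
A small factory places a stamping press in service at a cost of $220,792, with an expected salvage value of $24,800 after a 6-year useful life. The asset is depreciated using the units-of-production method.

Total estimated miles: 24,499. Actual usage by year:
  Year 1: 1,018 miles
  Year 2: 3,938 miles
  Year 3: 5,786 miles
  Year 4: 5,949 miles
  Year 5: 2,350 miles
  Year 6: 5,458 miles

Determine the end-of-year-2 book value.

Depreciable base = $220,792 − $24,800 = $195,992.
Rate = $195,992 / 24,499 miles = $8 per mile.
Year 1: 1,018 × $8 = $8,144. Book value $212,648.
Year 2: 3,938 × $8 = $31,504. Book value $181,144.

$181,144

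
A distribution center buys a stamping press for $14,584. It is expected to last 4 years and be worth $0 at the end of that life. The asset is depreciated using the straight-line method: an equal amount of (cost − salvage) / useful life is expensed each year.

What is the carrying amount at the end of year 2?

Depreciable base = $14,584 − $0 = $14,584.
Annual expense = $14,584 / 4 = $3,646.
End of year 1: book value $10,938.
End of year 2: book value $7,292.

$7,292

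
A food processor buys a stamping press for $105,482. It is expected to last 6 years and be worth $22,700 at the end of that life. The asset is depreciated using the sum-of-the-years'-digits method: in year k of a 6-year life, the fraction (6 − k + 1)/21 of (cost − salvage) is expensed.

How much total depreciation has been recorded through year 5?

$78,840

Depreciable base = $105,482 − $22,700 = $82,782.
Sum of the years' digits = 6+5+4+3+2+1 = 21.
Year 1: $82,782 × 6/21 = $23,652. Book value $81,830.
Year 2: $82,782 × 5/21 = $19,710. Book value $62,120.
Year 3: $82,782 × 4/21 = $15,768. Book value $46,352.
Year 4: $82,782 × 3/21 = $11,826. Book value $34,526.
Year 5: $82,782 × 2/21 = $7,884. Book value $26,642.
Accumulated through year 5 = $105,482 − $26,642 = $78,840.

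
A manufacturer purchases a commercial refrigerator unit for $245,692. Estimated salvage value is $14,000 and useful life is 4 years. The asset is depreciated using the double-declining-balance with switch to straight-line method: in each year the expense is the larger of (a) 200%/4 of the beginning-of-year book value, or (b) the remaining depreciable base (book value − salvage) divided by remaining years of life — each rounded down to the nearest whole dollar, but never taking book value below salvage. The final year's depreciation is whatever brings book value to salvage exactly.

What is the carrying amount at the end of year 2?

$61,423

Depreciable base = $245,692 − $14,000 = $231,692.
Year 1: DB = ⌊$245,692 × 200%/4⌋ = $122,846; SL = ⌊$231,692/4⌋ = $57,923 → take DB $122,846. Book value $122,846.
Year 2: DB = ⌊$122,846 × 200%/4⌋ = $61,423; SL = ⌊$108,846/3⌋ = $36,282 → take DB $61,423. Book value $61,423.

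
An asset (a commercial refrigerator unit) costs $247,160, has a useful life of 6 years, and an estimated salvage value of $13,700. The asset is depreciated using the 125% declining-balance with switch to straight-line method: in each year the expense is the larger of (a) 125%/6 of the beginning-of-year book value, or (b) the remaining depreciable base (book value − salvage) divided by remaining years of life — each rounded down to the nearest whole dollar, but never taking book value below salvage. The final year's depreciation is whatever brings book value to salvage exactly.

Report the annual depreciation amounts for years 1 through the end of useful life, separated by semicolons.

$51,491; $40,764; $35,301; $35,301; $35,301; $35,302

Depreciable base = $247,160 − $13,700 = $233,460.
Year 1: DB = ⌊$247,160 × 125%/6⌋ = $51,491; SL = ⌊$233,460/6⌋ = $38,910 → take DB $51,491. Book value $195,669.
Year 2: DB = ⌊$195,669 × 125%/6⌋ = $40,764; SL = ⌊$181,969/5⌋ = $36,393 → take DB $40,764. Book value $154,905.
Year 3: DB = ⌊$154,905 × 125%/6⌋ = $32,271; SL = ⌊$141,205/4⌋ = $35,301 → take SL $35,301. Book value $119,604.
Year 4: DB = ⌊$119,604 × 125%/6⌋ = $24,917; SL = ⌊$105,904/3⌋ = $35,301 → take SL $35,301. Book value $84,303.
Year 5: DB = ⌊$84,303 × 125%/6⌋ = $17,563; SL = ⌊$70,603/2⌋ = $35,301 → take SL $35,301. Book value $49,002.
Year 6 (final): $49,002 − $13,700 = $35,302. Book value $13,700.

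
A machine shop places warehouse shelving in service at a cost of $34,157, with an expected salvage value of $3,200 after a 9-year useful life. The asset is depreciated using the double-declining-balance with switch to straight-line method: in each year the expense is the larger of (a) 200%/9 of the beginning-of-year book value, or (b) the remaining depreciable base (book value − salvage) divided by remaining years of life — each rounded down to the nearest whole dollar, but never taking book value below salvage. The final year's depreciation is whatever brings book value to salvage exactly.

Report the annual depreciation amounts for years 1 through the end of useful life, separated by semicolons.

Depreciable base = $34,157 − $3,200 = $30,957.
Year 1: DB = ⌊$34,157 × 200%/9⌋ = $7,590; SL = ⌊$30,957/9⌋ = $3,439 → take DB $7,590. Book value $26,567.
Year 2: DB = ⌊$26,567 × 200%/9⌋ = $5,903; SL = ⌊$23,367/8⌋ = $2,920 → take DB $5,903. Book value $20,664.
Year 3: DB = ⌊$20,664 × 200%/9⌋ = $4,592; SL = ⌊$17,464/7⌋ = $2,494 → take DB $4,592. Book value $16,072.
Year 4: DB = ⌊$16,072 × 200%/9⌋ = $3,571; SL = ⌊$12,872/6⌋ = $2,145 → take DB $3,571. Book value $12,501.
Year 5: DB = ⌊$12,501 × 200%/9⌋ = $2,778; SL = ⌊$9,301/5⌋ = $1,860 → take DB $2,778. Book value $9,723.
Year 6: DB = ⌊$9,723 × 200%/9⌋ = $2,160; SL = ⌊$6,523/4⌋ = $1,630 → take DB $2,160. Book value $7,563.
Year 7: DB = ⌊$7,563 × 200%/9⌋ = $1,680; SL = ⌊$4,363/3⌋ = $1,454 → take DB $1,680. Book value $5,883.
Year 8: DB = ⌊$5,883 × 200%/9⌋ = $1,307; SL = ⌊$2,683/2⌋ = $1,341 → take SL $1,341. Book value $4,542.
Year 9 (final): $4,542 − $3,200 = $1,342. Book value $3,200.

$7,590; $5,903; $4,592; $3,571; $2,778; $2,160; $1,680; $1,341; $1,342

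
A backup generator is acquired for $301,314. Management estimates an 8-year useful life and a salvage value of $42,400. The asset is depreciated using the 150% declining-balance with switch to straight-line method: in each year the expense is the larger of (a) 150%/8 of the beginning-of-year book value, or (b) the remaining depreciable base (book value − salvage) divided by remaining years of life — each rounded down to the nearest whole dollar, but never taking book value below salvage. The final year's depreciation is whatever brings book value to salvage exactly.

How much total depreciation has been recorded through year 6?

$216,050

Depreciable base = $301,314 − $42,400 = $258,914.
Year 1: DB = ⌊$301,314 × 150%/8⌋ = $56,496; SL = ⌊$258,914/8⌋ = $32,364 → take DB $56,496. Book value $244,818.
Year 2: DB = ⌊$244,818 × 150%/8⌋ = $45,903; SL = ⌊$202,418/7⌋ = $28,916 → take DB $45,903. Book value $198,915.
Year 3: DB = ⌊$198,915 × 150%/8⌋ = $37,296; SL = ⌊$156,515/6⌋ = $26,085 → take DB $37,296. Book value $161,619.
Year 4: DB = ⌊$161,619 × 150%/8⌋ = $30,303; SL = ⌊$119,219/5⌋ = $23,843 → take DB $30,303. Book value $131,316.
Year 5: DB = ⌊$131,316 × 150%/8⌋ = $24,621; SL = ⌊$88,916/4⌋ = $22,229 → take DB $24,621. Book value $106,695.
Year 6: DB = ⌊$106,695 × 150%/8⌋ = $20,005; SL = ⌊$64,295/3⌋ = $21,431 → take SL $21,431. Book value $85,264.
Accumulated through year 6 = $301,314 − $85,264 = $216,050.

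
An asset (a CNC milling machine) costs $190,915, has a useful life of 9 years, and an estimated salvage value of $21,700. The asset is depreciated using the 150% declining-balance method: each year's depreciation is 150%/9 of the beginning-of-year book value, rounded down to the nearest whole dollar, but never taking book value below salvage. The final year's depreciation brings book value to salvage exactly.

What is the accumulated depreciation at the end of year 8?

Depreciable base = $190,915 − $21,700 = $169,215.
Year 1: ⌊$190,915 × 150%/9⌋ = $31,819. Book value $159,096.
Year 2: ⌊$159,096 × 150%/9⌋ = $26,516. Book value $132,580.
Year 3: ⌊$132,580 × 150%/9⌋ = $22,096. Book value $110,484.
Year 4: ⌊$110,484 × 150%/9⌋ = $18,414. Book value $92,070.
Year 5: ⌊$92,070 × 150%/9⌋ = $15,345. Book value $76,725.
Year 6: ⌊$76,725 × 150%/9⌋ = $12,787. Book value $63,938.
Year 7: ⌊$63,938 × 150%/9⌋ = $10,656. Book value $53,282.
Year 8: ⌊$53,282 × 150%/9⌋ = $8,880. Book value $44,402.
Accumulated through year 8 = $190,915 − $44,402 = $146,513.

$146,513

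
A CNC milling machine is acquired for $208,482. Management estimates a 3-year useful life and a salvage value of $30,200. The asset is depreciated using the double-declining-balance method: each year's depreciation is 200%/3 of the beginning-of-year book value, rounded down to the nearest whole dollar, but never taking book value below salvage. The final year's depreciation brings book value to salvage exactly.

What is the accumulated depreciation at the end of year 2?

Depreciable base = $208,482 − $30,200 = $178,282.
Year 1: ⌊$208,482 × 200%/3⌋ = $138,988. Book value $69,494.
Year 2: ⌊$69,494 × 200%/3⌋ = $46,329, capped at $39,294. Book value $30,200.
Accumulated through year 2 = $208,482 − $30,200 = $178,282.

$178,282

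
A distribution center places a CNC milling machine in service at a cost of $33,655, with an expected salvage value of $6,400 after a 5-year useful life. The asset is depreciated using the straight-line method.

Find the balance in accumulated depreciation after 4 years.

$21,804

Depreciable base = $33,655 − $6,400 = $27,255.
Annual expense = $27,255 / 5 = $5,451.
End of year 1: book value $28,204.
End of year 2: book value $22,753.
End of year 3: book value $17,302.
End of year 4: book value $11,851.
Accumulated through year 4 = $33,655 − $11,851 = $21,804.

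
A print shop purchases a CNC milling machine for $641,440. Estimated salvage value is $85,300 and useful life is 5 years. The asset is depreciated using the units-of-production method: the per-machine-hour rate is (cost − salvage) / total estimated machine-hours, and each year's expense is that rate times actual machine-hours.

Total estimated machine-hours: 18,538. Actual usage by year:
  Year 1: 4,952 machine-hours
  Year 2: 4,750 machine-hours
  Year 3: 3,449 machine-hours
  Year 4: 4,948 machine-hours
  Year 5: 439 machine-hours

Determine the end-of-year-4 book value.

Depreciable base = $641,440 − $85,300 = $556,140.
Rate = $556,140 / 18,538 machine-hours = $30 per machine-hour.
Year 1: 4,952 × $30 = $148,560. Book value $492,880.
Year 2: 4,750 × $30 = $142,500. Book value $350,380.
Year 3: 3,449 × $30 = $103,470. Book value $246,910.
Year 4: 4,948 × $30 = $148,440. Book value $98,470.

$98,470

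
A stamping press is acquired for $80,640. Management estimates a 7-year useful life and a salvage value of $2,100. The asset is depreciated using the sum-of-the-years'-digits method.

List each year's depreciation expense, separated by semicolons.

Depreciable base = $80,640 − $2,100 = $78,540.
Sum of the years' digits = 7+6+5+4+3+2+1 = 28.
Year 1: $78,540 × 7/28 = $19,635. Book value $61,005.
Year 2: $78,540 × 6/28 = $16,830. Book value $44,175.
Year 3: $78,540 × 5/28 = $14,025. Book value $30,150.
Year 4: $78,540 × 4/28 = $11,220. Book value $18,930.
Year 5: $78,540 × 3/28 = $8,415. Book value $10,515.
Year 6: $78,540 × 2/28 = $5,610. Book value $4,905.
Year 7: $78,540 × 1/28 = $2,805. Book value $2,100.

$19,635; $16,830; $14,025; $11,220; $8,415; $5,610; $2,805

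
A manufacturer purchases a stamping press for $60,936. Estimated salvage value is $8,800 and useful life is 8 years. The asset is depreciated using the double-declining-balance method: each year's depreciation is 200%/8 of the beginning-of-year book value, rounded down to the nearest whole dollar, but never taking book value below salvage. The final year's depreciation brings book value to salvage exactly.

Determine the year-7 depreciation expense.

$2,046

Depreciable base = $60,936 − $8,800 = $52,136.
Year 1: ⌊$60,936 × 200%/8⌋ = $15,234. Book value $45,702.
Year 2: ⌊$45,702 × 200%/8⌋ = $11,425. Book value $34,277.
Year 3: ⌊$34,277 × 200%/8⌋ = $8,569. Book value $25,708.
Year 4: ⌊$25,708 × 200%/8⌋ = $6,427. Book value $19,281.
Year 5: ⌊$19,281 × 200%/8⌋ = $4,820. Book value $14,461.
Year 6: ⌊$14,461 × 200%/8⌋ = $3,615. Book value $10,846.
Year 7: ⌊$10,846 × 200%/8⌋ = $2,711, capped at $2,046. Book value $8,800.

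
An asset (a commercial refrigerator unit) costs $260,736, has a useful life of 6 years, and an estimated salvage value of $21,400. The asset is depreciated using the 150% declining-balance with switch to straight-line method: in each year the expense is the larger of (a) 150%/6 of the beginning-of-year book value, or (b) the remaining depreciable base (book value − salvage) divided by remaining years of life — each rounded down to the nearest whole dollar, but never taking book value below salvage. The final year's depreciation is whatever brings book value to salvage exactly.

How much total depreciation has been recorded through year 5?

Depreciable base = $260,736 − $21,400 = $239,336.
Year 1: DB = ⌊$260,736 × 150%/6⌋ = $65,184; SL = ⌊$239,336/6⌋ = $39,889 → take DB $65,184. Book value $195,552.
Year 2: DB = ⌊$195,552 × 150%/6⌋ = $48,888; SL = ⌊$174,152/5⌋ = $34,830 → take DB $48,888. Book value $146,664.
Year 3: DB = ⌊$146,664 × 150%/6⌋ = $36,666; SL = ⌊$125,264/4⌋ = $31,316 → take DB $36,666. Book value $109,998.
Year 4: DB = ⌊$109,998 × 150%/6⌋ = $27,499; SL = ⌊$88,598/3⌋ = $29,532 → take SL $29,532. Book value $80,466.
Year 5: DB = ⌊$80,466 × 150%/6⌋ = $20,116; SL = ⌊$59,066/2⌋ = $29,533 → take SL $29,533. Book value $50,933.
Accumulated through year 5 = $260,736 − $50,933 = $209,803.

$209,803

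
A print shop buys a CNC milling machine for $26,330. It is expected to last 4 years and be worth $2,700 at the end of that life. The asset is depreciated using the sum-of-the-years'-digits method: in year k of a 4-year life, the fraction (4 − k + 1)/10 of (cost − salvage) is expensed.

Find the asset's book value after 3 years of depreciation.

Depreciable base = $26,330 − $2,700 = $23,630.
Sum of the years' digits = 4+3+2+1 = 10.
Year 1: $23,630 × 4/10 = $9,452. Book value $16,878.
Year 2: $23,630 × 3/10 = $7,089. Book value $9,789.
Year 3: $23,630 × 2/10 = $4,726. Book value $5,063.

$5,063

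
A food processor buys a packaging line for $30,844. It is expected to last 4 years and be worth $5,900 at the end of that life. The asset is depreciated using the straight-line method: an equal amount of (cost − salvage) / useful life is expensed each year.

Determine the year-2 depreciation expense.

Depreciable base = $30,844 − $5,900 = $24,944.
Annual expense = $24,944 / 4 = $6,236.

$6,236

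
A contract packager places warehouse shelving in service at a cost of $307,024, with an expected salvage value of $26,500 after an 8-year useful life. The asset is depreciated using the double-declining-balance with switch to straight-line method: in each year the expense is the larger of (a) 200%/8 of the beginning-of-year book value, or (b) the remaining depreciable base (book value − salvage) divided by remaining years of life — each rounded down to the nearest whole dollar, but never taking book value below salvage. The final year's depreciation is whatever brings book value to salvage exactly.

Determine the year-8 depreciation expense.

$14,073

Depreciable base = $307,024 − $26,500 = $280,524.
Year 1: DB = ⌊$307,024 × 200%/8⌋ = $76,756; SL = ⌊$280,524/8⌋ = $35,065 → take DB $76,756. Book value $230,268.
Year 2: DB = ⌊$230,268 × 200%/8⌋ = $57,567; SL = ⌊$203,768/7⌋ = $29,109 → take DB $57,567. Book value $172,701.
Year 3: DB = ⌊$172,701 × 200%/8⌋ = $43,175; SL = ⌊$146,201/6⌋ = $24,366 → take DB $43,175. Book value $129,526.
Year 4: DB = ⌊$129,526 × 200%/8⌋ = $32,381; SL = ⌊$103,026/5⌋ = $20,605 → take DB $32,381. Book value $97,145.
Year 5: DB = ⌊$97,145 × 200%/8⌋ = $24,286; SL = ⌊$70,645/4⌋ = $17,661 → take DB $24,286. Book value $72,859.
Year 6: DB = ⌊$72,859 × 200%/8⌋ = $18,214; SL = ⌊$46,359/3⌋ = $15,453 → take DB $18,214. Book value $54,645.
Year 7: DB = ⌊$54,645 × 200%/8⌋ = $13,661; SL = ⌊$28,145/2⌋ = $14,072 → take SL $14,072. Book value $40,573.
Year 8 (final): $40,573 − $26,500 = $14,073. Book value $26,500.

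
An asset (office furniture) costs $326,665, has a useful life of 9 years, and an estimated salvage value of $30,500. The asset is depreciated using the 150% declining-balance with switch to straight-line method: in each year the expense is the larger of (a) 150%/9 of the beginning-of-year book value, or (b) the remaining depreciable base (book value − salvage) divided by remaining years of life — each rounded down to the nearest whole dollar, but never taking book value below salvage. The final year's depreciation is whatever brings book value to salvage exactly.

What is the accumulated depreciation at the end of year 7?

$245,775

Depreciable base = $326,665 − $30,500 = $296,165.
Year 1: DB = ⌊$326,665 × 150%/9⌋ = $54,444; SL = ⌊$296,165/9⌋ = $32,907 → take DB $54,444. Book value $272,221.
Year 2: DB = ⌊$272,221 × 150%/9⌋ = $45,370; SL = ⌊$241,721/8⌋ = $30,215 → take DB $45,370. Book value $226,851.
Year 3: DB = ⌊$226,851 × 150%/9⌋ = $37,808; SL = ⌊$196,351/7⌋ = $28,050 → take DB $37,808. Book value $189,043.
Year 4: DB = ⌊$189,043 × 150%/9⌋ = $31,507; SL = ⌊$158,543/6⌋ = $26,423 → take DB $31,507. Book value $157,536.
Year 5: DB = ⌊$157,536 × 150%/9⌋ = $26,256; SL = ⌊$127,036/5⌋ = $25,407 → take DB $26,256. Book value $131,280.
Year 6: DB = ⌊$131,280 × 150%/9⌋ = $21,880; SL = ⌊$100,780/4⌋ = $25,195 → take SL $25,195. Book value $106,085.
Year 7: DB = ⌊$106,085 × 150%/9⌋ = $17,680; SL = ⌊$75,585/3⌋ = $25,195 → take SL $25,195. Book value $80,890.
Accumulated through year 7 = $326,665 − $80,890 = $245,775.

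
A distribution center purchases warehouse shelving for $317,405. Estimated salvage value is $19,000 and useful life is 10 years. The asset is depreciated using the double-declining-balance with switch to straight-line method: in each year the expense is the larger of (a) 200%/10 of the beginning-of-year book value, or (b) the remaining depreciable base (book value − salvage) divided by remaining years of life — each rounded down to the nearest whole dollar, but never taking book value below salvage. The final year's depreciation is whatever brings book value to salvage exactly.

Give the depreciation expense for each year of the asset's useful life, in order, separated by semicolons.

Depreciable base = $317,405 − $19,000 = $298,405.
Year 1: DB = ⌊$317,405 × 200%/10⌋ = $63,481; SL = ⌊$298,405/10⌋ = $29,840 → take DB $63,481. Book value $253,924.
Year 2: DB = ⌊$253,924 × 200%/10⌋ = $50,784; SL = ⌊$234,924/9⌋ = $26,102 → take DB $50,784. Book value $203,140.
Year 3: DB = ⌊$203,140 × 200%/10⌋ = $40,628; SL = ⌊$184,140/8⌋ = $23,017 → take DB $40,628. Book value $162,512.
Year 4: DB = ⌊$162,512 × 200%/10⌋ = $32,502; SL = ⌊$143,512/7⌋ = $20,501 → take DB $32,502. Book value $130,010.
Year 5: DB = ⌊$130,010 × 200%/10⌋ = $26,002; SL = ⌊$111,010/6⌋ = $18,501 → take DB $26,002. Book value $104,008.
Year 6: DB = ⌊$104,008 × 200%/10⌋ = $20,801; SL = ⌊$85,008/5⌋ = $17,001 → take DB $20,801. Book value $83,207.
Year 7: DB = ⌊$83,207 × 200%/10⌋ = $16,641; SL = ⌊$64,207/4⌋ = $16,051 → take DB $16,641. Book value $66,566.
Year 8: DB = ⌊$66,566 × 200%/10⌋ = $13,313; SL = ⌊$47,566/3⌋ = $15,855 → take SL $15,855. Book value $50,711.
Year 9: DB = ⌊$50,711 × 200%/10⌋ = $10,142; SL = ⌊$31,711/2⌋ = $15,855 → take SL $15,855. Book value $34,856.
Year 10 (final): $34,856 − $19,000 = $15,856. Book value $19,000.

$63,481; $50,784; $40,628; $32,502; $26,002; $20,801; $16,641; $15,855; $15,855; $15,856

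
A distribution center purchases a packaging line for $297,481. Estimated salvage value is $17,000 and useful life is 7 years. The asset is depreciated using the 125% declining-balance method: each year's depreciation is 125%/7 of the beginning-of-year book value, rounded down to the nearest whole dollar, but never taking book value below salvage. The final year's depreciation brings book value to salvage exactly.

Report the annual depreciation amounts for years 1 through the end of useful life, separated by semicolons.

Depreciable base = $297,481 − $17,000 = $280,481.
Year 1: ⌊$297,481 × 125%/7⌋ = $53,121. Book value $244,360.
Year 2: ⌊$244,360 × 125%/7⌋ = $43,635. Book value $200,725.
Year 3: ⌊$200,725 × 125%/7⌋ = $35,843. Book value $164,882.
Year 4: ⌊$164,882 × 125%/7⌋ = $29,443. Book value $135,439.
Year 5: ⌊$135,439 × 125%/7⌋ = $24,185. Book value $111,254.
Year 6: ⌊$111,254 × 125%/7⌋ = $19,866. Book value $91,388.
Year 7 (final): $91,388 − $17,000 = $74,388. Book value $17,000.

$53,121; $43,635; $35,843; $29,443; $24,185; $19,866; $74,388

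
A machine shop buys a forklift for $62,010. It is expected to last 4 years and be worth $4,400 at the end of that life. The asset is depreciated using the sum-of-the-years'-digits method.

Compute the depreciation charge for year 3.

$11,522

Depreciable base = $62,010 − $4,400 = $57,610.
Sum of the years' digits = 4+3+2+1 = 10.
Year 1: $57,610 × 4/10 = $23,044. Book value $38,966.
Year 2: $57,610 × 3/10 = $17,283. Book value $21,683.
Year 3: $57,610 × 2/10 = $11,522. Book value $10,161.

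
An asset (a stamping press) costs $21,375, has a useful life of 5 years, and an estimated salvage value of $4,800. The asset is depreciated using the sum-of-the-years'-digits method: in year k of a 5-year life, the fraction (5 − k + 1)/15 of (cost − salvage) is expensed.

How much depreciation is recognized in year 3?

Depreciable base = $21,375 − $4,800 = $16,575.
Sum of the years' digits = 5+4+3+2+1 = 15.
Year 1: $16,575 × 5/15 = $5,525. Book value $15,850.
Year 2: $16,575 × 4/15 = $4,420. Book value $11,430.
Year 3: $16,575 × 3/15 = $3,315. Book value $8,115.

$3,315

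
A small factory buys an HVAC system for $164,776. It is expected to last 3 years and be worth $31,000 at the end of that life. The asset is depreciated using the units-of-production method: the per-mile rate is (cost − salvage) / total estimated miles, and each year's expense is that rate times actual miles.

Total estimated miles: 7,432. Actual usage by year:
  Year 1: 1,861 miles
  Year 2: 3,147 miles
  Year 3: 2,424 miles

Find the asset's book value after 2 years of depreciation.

Depreciable base = $164,776 − $31,000 = $133,776.
Rate = $133,776 / 7,432 miles = $18 per mile.
Year 1: 1,861 × $18 = $33,498. Book value $131,278.
Year 2: 3,147 × $18 = $56,646. Book value $74,632.

$74,632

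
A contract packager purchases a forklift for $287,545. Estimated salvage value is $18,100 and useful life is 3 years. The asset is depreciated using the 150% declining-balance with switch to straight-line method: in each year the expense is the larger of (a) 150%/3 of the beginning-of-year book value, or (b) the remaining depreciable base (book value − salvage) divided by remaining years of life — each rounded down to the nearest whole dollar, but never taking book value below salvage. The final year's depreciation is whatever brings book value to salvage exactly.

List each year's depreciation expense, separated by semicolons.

Depreciable base = $287,545 − $18,100 = $269,445.
Year 1: DB = ⌊$287,545 × 150%/3⌋ = $143,772; SL = ⌊$269,445/3⌋ = $89,815 → take DB $143,772. Book value $143,773.
Year 2: DB = ⌊$143,773 × 150%/3⌋ = $71,886; SL = ⌊$125,673/2⌋ = $62,836 → take DB $71,886. Book value $71,887.
Year 3 (final): $71,887 − $18,100 = $53,787. Book value $18,100.

$143,772; $71,886; $53,787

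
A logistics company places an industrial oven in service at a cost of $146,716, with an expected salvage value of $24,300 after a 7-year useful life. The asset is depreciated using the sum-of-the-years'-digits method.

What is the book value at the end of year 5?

Depreciable base = $146,716 − $24,300 = $122,416.
Sum of the years' digits = 7+6+5+4+3+2+1 = 28.
Year 1: $122,416 × 7/28 = $30,604. Book value $116,112.
Year 2: $122,416 × 6/28 = $26,232. Book value $89,880.
Year 3: $122,416 × 5/28 = $21,860. Book value $68,020.
Year 4: $122,416 × 4/28 = $17,488. Book value $50,532.
Year 5: $122,416 × 3/28 = $13,116. Book value $37,416.

$37,416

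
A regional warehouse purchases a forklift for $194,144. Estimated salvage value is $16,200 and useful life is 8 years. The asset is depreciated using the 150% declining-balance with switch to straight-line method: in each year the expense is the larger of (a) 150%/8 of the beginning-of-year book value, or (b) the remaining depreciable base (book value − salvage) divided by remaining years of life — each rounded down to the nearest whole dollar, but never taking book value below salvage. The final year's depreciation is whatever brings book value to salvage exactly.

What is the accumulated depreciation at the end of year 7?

Depreciable base = $194,144 − $16,200 = $177,944.
Year 1: DB = ⌊$194,144 × 150%/8⌋ = $36,402; SL = ⌊$177,944/8⌋ = $22,243 → take DB $36,402. Book value $157,742.
Year 2: DB = ⌊$157,742 × 150%/8⌋ = $29,576; SL = ⌊$141,542/7⌋ = $20,220 → take DB $29,576. Book value $128,166.
Year 3: DB = ⌊$128,166 × 150%/8⌋ = $24,031; SL = ⌊$111,966/6⌋ = $18,661 → take DB $24,031. Book value $104,135.
Year 4: DB = ⌊$104,135 × 150%/8⌋ = $19,525; SL = ⌊$87,935/5⌋ = $17,587 → take DB $19,525. Book value $84,610.
Year 5: DB = ⌊$84,610 × 150%/8⌋ = $15,864; SL = ⌊$68,410/4⌋ = $17,102 → take SL $17,102. Book value $67,508.
Year 6: DB = ⌊$67,508 × 150%/8⌋ = $12,657; SL = ⌊$51,308/3⌋ = $17,102 → take SL $17,102. Book value $50,406.
Year 7: DB = ⌊$50,406 × 150%/8⌋ = $9,451; SL = ⌊$34,206/2⌋ = $17,103 → take SL $17,103. Book value $33,303.
Accumulated through year 7 = $194,144 − $33,303 = $160,841.

$160,841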